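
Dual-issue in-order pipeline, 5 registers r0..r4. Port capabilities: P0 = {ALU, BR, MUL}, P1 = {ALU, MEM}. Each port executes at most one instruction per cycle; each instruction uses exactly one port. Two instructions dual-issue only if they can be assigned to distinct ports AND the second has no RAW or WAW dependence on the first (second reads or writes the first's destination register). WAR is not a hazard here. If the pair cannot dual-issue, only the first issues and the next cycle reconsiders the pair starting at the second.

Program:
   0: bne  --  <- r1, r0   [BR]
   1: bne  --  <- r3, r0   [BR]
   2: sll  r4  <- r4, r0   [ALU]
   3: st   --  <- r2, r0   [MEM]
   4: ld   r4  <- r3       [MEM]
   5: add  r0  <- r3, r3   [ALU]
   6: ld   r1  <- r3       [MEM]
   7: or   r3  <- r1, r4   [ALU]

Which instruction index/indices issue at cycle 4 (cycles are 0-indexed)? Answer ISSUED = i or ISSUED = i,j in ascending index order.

ISSUED = 6

[0] i0  bne  -- no-port BR/BR
[1] i1&i2  bne sll  -- dual
[2] i3  st  -- no-port MEM/MEM
[3] i4&i5  ld add  -- dual
[4] i6  ld  -- RAW r1
[5] i7  or  -- tail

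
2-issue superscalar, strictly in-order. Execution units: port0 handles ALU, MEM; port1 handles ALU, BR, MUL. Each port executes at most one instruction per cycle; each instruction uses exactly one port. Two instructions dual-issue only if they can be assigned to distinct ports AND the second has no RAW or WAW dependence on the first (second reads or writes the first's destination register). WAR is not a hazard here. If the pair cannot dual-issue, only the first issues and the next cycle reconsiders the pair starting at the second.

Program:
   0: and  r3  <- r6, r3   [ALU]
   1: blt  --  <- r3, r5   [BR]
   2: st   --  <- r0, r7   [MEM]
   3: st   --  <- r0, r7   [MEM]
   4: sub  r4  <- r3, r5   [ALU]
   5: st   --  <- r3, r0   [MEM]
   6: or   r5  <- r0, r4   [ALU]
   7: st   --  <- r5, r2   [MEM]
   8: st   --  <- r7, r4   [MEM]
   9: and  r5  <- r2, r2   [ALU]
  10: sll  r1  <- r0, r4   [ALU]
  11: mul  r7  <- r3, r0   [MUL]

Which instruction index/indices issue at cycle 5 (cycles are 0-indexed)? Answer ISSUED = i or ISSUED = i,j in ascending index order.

ISSUED = 8,9

0. and @i0  | RAW r3
1. blt/st @i1,i2  | pair
2. st/sub @i3,i4  | pair
3. st/or @i5,i6  | pair
4. st @i7  | no-port MEM/MEM
5. st/and @i8,i9  | pair
6. sll/mul @i10,i11  | pair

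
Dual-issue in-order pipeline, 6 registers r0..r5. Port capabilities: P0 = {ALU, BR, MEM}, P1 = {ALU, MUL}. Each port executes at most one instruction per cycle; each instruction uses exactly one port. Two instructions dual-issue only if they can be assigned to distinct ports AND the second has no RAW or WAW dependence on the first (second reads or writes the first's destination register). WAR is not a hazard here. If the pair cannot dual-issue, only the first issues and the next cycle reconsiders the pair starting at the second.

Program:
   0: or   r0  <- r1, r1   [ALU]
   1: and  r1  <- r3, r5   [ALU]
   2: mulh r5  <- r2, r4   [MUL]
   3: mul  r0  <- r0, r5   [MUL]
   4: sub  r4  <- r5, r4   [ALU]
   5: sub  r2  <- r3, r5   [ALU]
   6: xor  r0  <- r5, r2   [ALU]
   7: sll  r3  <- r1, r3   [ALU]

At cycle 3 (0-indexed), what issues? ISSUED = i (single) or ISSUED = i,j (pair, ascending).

ISSUED = 5

0. or.ALU/and.ALU @i0,i1  | dual
1. mulh.MUL @i2  | no-port MUL/MUL
2. mul.MUL/sub.ALU @i3,i4  | dual
3. sub.ALU @i5  | RAW r2
4. xor.ALU/sll.ALU @i6,i7  | dual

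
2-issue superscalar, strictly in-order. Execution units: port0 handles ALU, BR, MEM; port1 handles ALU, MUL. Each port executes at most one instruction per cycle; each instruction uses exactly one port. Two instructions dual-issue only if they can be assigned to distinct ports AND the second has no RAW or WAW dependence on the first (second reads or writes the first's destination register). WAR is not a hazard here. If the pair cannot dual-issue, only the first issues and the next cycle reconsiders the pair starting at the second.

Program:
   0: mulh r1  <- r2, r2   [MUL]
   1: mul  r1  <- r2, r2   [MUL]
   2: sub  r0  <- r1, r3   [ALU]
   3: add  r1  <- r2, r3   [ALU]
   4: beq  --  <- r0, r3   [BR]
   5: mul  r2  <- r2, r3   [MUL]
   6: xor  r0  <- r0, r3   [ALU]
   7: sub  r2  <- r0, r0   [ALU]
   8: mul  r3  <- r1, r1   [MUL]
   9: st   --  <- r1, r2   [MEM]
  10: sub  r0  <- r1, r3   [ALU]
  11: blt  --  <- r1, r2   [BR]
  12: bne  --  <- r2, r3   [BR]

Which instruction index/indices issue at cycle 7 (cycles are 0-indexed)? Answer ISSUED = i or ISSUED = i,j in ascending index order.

ISSUED = 11

[0] i0  mulh.MUL  -- no-port MUL/MUL
[1] i1  mul.MUL  -- RAW r1
[2] i2/i3  sub.ALU/add.ALU  -- pair
[3] i4/i5  beq.BR/mul.MUL  -- pair
[4] i6  xor.ALU  -- RAW r0
[5] i7/i8  sub.ALU/mul.MUL  -- pair
[6] i9/i10  st.MEM/sub.ALU  -- pair
[7] i11  blt.BR  -- no-port BR/BR
[8] i12  bne.BR  -- tail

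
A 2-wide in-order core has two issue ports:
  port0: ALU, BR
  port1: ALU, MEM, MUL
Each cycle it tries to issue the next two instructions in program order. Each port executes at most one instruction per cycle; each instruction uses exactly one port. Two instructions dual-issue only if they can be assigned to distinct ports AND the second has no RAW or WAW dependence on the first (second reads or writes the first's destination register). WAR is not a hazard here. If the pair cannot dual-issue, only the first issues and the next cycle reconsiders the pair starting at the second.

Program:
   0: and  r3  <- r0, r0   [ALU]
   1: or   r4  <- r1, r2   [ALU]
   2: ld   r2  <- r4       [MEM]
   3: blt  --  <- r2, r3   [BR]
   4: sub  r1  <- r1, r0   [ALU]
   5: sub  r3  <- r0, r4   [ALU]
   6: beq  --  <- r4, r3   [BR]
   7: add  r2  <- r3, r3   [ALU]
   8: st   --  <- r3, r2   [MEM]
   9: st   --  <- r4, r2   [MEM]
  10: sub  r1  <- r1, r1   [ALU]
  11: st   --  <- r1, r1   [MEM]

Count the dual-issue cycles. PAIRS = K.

PAIRS = 4

  cy0 -> i0,i1 (and.ALU+or.ALU) 2-wide
  cy1 -> i2 (ld.MEM) RAW r2
  cy2 -> i3,i4 (blt.BR+sub.ALU) 2-wide
  cy3 -> i5 (sub.ALU) RAW r3
  cy4 -> i6,i7 (beq.BR+add.ALU) 2-wide
  cy5 -> i8 (st.MEM) no-port MEM/MEM
  cy6 -> i9,i10 (st.MEM+sub.ALU) 2-wide
  cy7 -> i11 (st.MEM) tail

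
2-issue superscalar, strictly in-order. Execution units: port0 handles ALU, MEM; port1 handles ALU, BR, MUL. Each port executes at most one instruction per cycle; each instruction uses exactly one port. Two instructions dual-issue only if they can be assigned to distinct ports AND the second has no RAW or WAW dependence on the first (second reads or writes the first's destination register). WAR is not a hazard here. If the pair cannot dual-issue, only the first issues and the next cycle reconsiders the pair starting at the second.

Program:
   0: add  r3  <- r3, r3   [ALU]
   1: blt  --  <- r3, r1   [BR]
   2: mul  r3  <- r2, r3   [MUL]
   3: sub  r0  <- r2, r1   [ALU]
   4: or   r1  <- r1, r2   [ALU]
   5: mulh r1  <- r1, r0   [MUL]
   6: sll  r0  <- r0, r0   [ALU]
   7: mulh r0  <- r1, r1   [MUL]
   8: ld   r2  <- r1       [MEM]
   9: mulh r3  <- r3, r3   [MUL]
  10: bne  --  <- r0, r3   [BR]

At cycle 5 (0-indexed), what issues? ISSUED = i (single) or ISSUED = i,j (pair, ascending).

  cy0 -> i0 (add) RAW r3
  cy1 -> i1 (blt) no-port BR/MUL
  cy2 -> i2,i3 (mul sub) 2-wide
  cy3 -> i4 (or) RAW+WAW r1
  cy4 -> i5,i6 (mulh sll) 2-wide
  cy5 -> i7,i8 (mulh ld) 2-wide
  cy6 -> i9 (mulh) no-port MUL/BR
  cy7 -> i10 (bne) tail

ISSUED = 7,8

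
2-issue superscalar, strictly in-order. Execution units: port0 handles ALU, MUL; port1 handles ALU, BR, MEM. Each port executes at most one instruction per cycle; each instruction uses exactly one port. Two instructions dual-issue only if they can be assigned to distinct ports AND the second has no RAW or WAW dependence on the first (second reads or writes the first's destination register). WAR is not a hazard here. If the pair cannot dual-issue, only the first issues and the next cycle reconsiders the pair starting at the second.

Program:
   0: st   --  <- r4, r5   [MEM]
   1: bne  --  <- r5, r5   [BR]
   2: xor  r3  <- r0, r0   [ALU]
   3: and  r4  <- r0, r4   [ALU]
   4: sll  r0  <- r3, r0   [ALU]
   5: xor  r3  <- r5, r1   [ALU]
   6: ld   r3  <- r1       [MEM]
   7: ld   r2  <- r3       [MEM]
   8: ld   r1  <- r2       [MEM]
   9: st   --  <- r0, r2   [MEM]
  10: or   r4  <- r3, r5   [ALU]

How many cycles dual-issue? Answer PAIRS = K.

PAIRS = 3

[0] i0  st  -- no-port MEM/BR
[1] i1+i2  bne+xor  -- 2-wide
[2] i3+i4  and+sll  -- 2-wide
[3] i5  xor  -- WAW r3
[4] i6  ld  -- no-port MEM/MEM
[5] i7  ld  -- no-port MEM/MEM
[6] i8  ld  -- no-port MEM/MEM
[7] i9+i10  st+or  -- 2-wide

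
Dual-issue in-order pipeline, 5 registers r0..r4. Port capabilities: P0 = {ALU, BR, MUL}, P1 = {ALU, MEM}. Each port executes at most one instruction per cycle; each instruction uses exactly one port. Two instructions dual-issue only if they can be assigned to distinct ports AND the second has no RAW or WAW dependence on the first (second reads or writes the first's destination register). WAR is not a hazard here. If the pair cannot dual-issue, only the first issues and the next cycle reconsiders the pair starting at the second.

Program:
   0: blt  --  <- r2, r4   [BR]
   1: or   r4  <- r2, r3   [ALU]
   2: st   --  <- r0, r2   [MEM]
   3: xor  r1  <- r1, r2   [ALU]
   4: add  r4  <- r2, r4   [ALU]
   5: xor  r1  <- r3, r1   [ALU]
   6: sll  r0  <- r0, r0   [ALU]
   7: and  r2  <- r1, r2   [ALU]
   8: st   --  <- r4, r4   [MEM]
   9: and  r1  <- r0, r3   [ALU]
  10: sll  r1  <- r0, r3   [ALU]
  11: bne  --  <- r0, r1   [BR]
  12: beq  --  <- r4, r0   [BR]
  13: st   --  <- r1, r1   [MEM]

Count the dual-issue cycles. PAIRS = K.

#0 head=0: blt/or i0+i1 2-wide
#1 head=2: st/xor i2+i3 2-wide
#2 head=4: add/xor i4+i5 2-wide
#3 head=6: sll/and i6+i7 2-wide
#4 head=8: st/and i8+i9 2-wide
#5 head=10: sll i10 RAW r1
#6 head=11: bne i11 no-port BR/BR
#7 head=12: beq/st i12+i13 2-wide

PAIRS = 6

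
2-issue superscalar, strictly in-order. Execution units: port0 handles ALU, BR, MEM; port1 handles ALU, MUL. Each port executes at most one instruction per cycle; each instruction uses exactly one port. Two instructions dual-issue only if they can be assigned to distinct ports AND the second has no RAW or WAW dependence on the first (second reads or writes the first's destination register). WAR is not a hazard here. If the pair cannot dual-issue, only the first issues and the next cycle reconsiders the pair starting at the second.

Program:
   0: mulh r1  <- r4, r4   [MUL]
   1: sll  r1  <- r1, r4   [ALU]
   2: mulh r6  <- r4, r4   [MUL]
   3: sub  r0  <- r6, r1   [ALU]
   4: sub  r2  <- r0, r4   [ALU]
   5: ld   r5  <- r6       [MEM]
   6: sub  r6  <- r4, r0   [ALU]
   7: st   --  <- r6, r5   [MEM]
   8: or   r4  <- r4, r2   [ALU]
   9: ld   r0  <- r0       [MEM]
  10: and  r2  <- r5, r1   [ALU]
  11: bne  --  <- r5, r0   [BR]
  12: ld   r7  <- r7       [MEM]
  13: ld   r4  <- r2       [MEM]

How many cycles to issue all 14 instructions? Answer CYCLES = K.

CYCLES = 10

t=0 i0:mulh.MUL ; RAW+WAW r1
t=1 i1+i2:sll.ALU/mulh.MUL ; dual
t=2 i3:sub.ALU ; RAW r0
t=3 i4+i5:sub.ALU/ld.MEM ; dual
t=4 i6:sub.ALU ; RAW r6
t=5 i7+i8:st.MEM/or.ALU ; dual
t=6 i9+i10:ld.MEM/and.ALU ; dual
t=7 i11:bne.BR ; no-port BR/MEM
t=8 i12:ld.MEM ; no-port MEM/MEM
t=9 i13:ld.MEM ; tail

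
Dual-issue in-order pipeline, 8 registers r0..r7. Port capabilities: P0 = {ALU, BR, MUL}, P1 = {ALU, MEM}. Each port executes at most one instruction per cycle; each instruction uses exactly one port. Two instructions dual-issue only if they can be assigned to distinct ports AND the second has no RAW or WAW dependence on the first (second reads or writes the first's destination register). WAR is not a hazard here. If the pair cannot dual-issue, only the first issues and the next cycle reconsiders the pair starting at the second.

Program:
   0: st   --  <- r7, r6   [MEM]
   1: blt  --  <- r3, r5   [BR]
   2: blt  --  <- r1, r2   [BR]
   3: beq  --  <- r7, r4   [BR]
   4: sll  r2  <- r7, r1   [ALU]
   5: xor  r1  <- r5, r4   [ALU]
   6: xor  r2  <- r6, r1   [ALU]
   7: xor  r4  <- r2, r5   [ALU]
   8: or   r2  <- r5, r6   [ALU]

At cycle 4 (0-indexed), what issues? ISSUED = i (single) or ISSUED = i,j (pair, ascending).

#0 head=0: st.MEM blt.BR i0+i1 pair
#1 head=2: blt.BR i2 no-port BR/BR
#2 head=3: beq.BR sll.ALU i3+i4 pair
#3 head=5: xor.ALU i5 RAW r1
#4 head=6: xor.ALU i6 RAW r2
#5 head=7: xor.ALU or.ALU i7+i8 pair

ISSUED = 6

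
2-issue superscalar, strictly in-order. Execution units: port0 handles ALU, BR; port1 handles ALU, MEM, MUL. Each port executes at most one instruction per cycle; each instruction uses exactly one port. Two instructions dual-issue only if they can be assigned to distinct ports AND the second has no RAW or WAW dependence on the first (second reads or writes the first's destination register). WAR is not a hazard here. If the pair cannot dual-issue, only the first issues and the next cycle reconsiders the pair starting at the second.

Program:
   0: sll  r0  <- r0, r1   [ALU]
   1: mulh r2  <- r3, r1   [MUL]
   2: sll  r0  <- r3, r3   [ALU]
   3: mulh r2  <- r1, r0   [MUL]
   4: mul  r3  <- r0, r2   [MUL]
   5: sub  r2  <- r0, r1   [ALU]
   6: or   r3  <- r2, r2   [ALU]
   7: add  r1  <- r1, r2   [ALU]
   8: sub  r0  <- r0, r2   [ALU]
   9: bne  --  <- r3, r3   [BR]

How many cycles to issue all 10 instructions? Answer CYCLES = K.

CYCLES = 6

[0] i0&i1  sll.ALU mulh.MUL  -- pair
[1] i2  sll.ALU  -- RAW r0
[2] i3  mulh.MUL  -- no-port MUL/MUL
[3] i4&i5  mul.MUL sub.ALU  -- pair
[4] i6&i7  or.ALU add.ALU  -- pair
[5] i8&i9  sub.ALU bne.BR  -- pair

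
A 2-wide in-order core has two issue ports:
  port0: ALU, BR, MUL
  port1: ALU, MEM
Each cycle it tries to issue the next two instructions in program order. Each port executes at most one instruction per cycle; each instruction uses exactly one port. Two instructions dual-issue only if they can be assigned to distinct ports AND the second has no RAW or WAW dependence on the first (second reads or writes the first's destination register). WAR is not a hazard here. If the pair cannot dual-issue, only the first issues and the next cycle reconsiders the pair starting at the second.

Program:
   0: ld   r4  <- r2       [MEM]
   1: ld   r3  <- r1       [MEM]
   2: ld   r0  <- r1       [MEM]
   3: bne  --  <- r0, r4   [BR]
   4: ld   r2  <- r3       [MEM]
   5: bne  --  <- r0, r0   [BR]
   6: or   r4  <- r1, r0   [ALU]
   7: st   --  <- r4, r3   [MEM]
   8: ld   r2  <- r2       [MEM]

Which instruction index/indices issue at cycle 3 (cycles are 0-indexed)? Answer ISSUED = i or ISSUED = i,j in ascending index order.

#0 head=0: ld i0 no-port MEM/MEM
#1 head=1: ld i1 no-port MEM/MEM
#2 head=2: ld i2 RAW r0
#3 head=3: bne;ld i3+i4 2-wide
#4 head=5: bne;or i5+i6 2-wide
#5 head=7: st i7 no-port MEM/MEM
#6 head=8: ld i8 tail

ISSUED = 3,4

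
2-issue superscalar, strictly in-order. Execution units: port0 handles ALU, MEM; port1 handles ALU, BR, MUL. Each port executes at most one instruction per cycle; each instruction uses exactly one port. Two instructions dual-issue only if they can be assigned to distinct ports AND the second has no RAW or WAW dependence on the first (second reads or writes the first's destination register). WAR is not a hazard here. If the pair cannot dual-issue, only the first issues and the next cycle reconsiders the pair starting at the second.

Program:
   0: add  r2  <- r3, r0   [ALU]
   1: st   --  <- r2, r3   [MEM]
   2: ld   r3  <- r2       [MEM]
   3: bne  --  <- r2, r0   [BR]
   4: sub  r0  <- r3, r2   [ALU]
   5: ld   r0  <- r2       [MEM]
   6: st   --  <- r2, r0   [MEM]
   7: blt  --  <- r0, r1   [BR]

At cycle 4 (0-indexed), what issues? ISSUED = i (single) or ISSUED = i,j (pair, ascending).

ISSUED = 5

[0] i0  add.ALU  -- RAW r2
[1] i1  st.MEM  -- no-port MEM/MEM
[2] i2/i3  ld.MEM/bne.BR  -- dual
[3] i4  sub.ALU  -- WAW r0
[4] i5  ld.MEM  -- no-port MEM/MEM
[5] i6/i7  st.MEM/blt.BR  -- dual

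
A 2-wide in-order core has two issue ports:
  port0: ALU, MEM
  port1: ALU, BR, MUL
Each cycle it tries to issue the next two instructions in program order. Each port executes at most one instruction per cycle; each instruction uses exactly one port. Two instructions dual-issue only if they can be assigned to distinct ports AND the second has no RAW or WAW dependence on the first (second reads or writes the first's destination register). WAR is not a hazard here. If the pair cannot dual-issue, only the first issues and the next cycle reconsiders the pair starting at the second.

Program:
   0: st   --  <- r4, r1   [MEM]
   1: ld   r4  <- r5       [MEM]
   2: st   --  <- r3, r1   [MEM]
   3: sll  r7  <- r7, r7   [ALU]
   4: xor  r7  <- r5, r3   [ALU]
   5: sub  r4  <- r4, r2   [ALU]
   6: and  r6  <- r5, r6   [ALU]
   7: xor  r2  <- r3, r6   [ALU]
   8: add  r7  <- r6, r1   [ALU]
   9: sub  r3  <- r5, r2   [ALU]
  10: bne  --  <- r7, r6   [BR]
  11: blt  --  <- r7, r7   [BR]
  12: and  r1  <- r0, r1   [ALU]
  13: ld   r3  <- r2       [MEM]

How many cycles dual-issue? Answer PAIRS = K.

[0] i0  st  -- no-port MEM/MEM
[1] i1  ld  -- no-port MEM/MEM
[2] i2,i3  st sll  -- 2-wide
[3] i4,i5  xor sub  -- 2-wide
[4] i6  and  -- RAW r6
[5] i7,i8  xor add  -- 2-wide
[6] i9,i10  sub bne  -- 2-wide
[7] i11,i12  blt and  -- 2-wide
[8] i13  ld  -- tail

PAIRS = 5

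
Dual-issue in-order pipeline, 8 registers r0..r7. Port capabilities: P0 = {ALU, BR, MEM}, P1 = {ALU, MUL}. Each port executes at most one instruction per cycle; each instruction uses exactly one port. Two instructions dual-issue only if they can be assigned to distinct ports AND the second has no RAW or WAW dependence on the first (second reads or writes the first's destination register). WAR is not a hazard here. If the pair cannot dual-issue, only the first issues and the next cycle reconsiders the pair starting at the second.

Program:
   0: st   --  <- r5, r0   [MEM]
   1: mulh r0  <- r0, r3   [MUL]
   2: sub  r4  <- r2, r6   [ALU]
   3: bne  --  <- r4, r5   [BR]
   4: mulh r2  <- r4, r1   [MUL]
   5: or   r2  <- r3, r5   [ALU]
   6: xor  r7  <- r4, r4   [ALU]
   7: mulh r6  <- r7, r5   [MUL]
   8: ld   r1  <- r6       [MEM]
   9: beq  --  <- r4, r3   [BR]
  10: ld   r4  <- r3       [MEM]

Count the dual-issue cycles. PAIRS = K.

PAIRS = 3

t=0 i0+i1:st.MEM+mulh.MUL ; dual
t=1 i2:sub.ALU ; RAW r4
t=2 i3+i4:bne.BR+mulh.MUL ; dual
t=3 i5+i6:or.ALU+xor.ALU ; dual
t=4 i7:mulh.MUL ; RAW r6
t=5 i8:ld.MEM ; no-port MEM/BR
t=6 i9:beq.BR ; no-port BR/MEM
t=7 i10:ld.MEM ; tail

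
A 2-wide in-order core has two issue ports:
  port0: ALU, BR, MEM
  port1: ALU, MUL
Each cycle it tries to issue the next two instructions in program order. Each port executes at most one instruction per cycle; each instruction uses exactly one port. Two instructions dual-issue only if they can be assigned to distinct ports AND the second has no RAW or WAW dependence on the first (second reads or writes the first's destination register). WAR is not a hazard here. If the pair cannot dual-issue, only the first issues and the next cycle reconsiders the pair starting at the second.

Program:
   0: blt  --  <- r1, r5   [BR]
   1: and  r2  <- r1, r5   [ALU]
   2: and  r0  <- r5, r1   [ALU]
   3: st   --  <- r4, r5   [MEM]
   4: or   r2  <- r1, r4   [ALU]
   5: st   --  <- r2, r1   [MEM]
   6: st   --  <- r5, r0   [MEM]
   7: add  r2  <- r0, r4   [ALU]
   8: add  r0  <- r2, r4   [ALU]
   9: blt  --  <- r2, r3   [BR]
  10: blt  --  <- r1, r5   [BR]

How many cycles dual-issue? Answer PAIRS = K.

#0 head=0: blt;and i0/i1 dual
#1 head=2: and;st i2/i3 dual
#2 head=4: or i4 RAW r2
#3 head=5: st i5 no-port MEM/MEM
#4 head=6: st;add i6/i7 dual
#5 head=8: add;blt i8/i9 dual
#6 head=10: blt i10 tail

PAIRS = 4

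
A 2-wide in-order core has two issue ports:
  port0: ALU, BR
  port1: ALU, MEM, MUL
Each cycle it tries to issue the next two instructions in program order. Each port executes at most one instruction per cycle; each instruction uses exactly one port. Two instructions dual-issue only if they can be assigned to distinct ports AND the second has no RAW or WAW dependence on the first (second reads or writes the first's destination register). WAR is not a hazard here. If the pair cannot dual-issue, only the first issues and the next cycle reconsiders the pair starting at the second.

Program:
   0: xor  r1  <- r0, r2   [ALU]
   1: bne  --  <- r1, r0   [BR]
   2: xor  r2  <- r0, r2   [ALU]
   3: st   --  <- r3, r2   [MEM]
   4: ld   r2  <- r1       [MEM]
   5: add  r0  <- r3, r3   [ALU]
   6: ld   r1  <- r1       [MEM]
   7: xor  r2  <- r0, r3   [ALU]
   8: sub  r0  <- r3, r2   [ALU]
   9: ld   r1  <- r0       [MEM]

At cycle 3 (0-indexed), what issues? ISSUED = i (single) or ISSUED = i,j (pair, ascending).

c0: i0 xor.ALU  RAW r1
c1: i1&i2 bne.BR;xor.ALU  2-wide
c2: i3 st.MEM  no-port MEM/MEM
c3: i4&i5 ld.MEM;add.ALU  2-wide
c4: i6&i7 ld.MEM;xor.ALU  2-wide
c5: i8 sub.ALU  RAW r0
c6: i9 ld.MEM  tail

ISSUED = 4,5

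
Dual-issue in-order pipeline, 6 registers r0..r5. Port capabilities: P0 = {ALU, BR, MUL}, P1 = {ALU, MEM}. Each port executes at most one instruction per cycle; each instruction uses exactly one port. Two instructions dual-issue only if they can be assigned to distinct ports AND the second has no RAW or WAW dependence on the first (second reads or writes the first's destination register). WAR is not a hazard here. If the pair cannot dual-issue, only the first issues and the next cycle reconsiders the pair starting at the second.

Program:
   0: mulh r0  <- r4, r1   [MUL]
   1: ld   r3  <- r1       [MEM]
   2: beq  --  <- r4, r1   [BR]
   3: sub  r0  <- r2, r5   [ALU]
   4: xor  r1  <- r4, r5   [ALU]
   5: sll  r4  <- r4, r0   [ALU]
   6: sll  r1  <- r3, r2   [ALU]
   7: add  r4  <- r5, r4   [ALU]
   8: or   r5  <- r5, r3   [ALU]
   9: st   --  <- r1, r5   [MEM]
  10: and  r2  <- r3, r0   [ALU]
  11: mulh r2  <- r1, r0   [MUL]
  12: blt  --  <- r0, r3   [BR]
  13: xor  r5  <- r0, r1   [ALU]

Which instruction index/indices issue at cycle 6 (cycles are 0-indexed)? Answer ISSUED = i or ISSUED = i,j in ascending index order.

ISSUED = 11

c0: i0&i1 mulh/ld  dual
c1: i2&i3 beq/sub  dual
c2: i4&i5 xor/sll  dual
c3: i6&i7 sll/add  dual
c4: i8 or  RAW r5
c5: i9&i10 st/and  dual
c6: i11 mulh  no-port MUL/BR
c7: i12&i13 blt/xor  dual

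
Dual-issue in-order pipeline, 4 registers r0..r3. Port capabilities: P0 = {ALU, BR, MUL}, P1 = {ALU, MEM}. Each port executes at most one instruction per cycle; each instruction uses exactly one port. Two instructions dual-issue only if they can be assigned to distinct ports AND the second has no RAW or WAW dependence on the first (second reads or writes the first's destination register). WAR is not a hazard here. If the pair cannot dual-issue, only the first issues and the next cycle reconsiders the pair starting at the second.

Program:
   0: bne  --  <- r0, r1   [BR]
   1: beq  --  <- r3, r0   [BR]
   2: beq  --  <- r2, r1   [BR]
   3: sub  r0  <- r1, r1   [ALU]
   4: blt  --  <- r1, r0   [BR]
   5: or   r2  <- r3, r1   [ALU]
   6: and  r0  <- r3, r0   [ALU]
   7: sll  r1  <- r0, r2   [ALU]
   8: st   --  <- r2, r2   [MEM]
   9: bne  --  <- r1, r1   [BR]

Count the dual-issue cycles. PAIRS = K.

#0 head=0: bne.BR i0 no-port BR/BR
#1 head=1: beq.BR i1 no-port BR/BR
#2 head=2: beq.BR sub.ALU i2&i3 2-wide
#3 head=4: blt.BR or.ALU i4&i5 2-wide
#4 head=6: and.ALU i6 RAW r0
#5 head=7: sll.ALU st.MEM i7&i8 2-wide
#6 head=9: bne.BR i9 tail

PAIRS = 3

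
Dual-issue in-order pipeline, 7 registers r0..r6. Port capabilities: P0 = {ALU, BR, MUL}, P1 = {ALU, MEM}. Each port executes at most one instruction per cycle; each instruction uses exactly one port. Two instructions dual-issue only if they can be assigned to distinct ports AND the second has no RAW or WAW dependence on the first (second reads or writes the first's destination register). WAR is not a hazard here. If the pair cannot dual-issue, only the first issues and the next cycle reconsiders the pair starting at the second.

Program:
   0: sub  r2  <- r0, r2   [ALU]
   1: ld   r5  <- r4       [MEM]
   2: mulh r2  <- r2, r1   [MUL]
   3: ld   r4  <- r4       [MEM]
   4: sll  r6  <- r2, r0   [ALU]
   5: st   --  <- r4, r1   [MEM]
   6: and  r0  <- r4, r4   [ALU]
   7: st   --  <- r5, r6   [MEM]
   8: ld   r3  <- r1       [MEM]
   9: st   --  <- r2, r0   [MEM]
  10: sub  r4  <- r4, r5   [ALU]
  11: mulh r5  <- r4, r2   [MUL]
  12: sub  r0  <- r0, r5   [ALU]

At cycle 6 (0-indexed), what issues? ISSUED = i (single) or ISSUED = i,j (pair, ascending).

ISSUED = 11

  cy0 -> i0&i1 (sub.ALU ld.MEM) 2-wide
  cy1 -> i2&i3 (mulh.MUL ld.MEM) 2-wide
  cy2 -> i4&i5 (sll.ALU st.MEM) 2-wide
  cy3 -> i6&i7 (and.ALU st.MEM) 2-wide
  cy4 -> i8 (ld.MEM) no-port MEM/MEM
  cy5 -> i9&i10 (st.MEM sub.ALU) 2-wide
  cy6 -> i11 (mulh.MUL) RAW r5
  cy7 -> i12 (sub.ALU) tail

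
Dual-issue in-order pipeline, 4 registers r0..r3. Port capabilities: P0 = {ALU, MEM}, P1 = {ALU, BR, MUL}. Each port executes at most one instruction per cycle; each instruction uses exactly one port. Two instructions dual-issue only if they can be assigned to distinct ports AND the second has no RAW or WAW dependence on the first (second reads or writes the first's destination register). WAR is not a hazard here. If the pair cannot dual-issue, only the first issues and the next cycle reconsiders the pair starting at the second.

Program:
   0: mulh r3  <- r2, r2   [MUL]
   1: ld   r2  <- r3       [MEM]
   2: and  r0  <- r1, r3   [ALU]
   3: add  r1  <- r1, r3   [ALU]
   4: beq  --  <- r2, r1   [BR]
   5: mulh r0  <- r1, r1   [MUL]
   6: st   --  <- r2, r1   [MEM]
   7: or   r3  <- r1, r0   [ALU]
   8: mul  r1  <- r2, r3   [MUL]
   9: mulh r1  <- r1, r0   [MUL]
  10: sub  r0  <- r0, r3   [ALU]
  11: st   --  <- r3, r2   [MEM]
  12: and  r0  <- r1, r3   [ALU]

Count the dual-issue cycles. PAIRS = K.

[0] i0  mulh  -- RAW r3
[1] i1/i2  ld/and  -- 2-wide
[2] i3  add  -- RAW r1
[3] i4  beq  -- no-port BR/MUL
[4] i5/i6  mulh/st  -- 2-wide
[5] i7  or  -- RAW r3
[6] i8  mul  -- no-port MUL/MUL
[7] i9/i10  mulh/sub  -- 2-wide
[8] i11/i12  st/and  -- 2-wide

PAIRS = 4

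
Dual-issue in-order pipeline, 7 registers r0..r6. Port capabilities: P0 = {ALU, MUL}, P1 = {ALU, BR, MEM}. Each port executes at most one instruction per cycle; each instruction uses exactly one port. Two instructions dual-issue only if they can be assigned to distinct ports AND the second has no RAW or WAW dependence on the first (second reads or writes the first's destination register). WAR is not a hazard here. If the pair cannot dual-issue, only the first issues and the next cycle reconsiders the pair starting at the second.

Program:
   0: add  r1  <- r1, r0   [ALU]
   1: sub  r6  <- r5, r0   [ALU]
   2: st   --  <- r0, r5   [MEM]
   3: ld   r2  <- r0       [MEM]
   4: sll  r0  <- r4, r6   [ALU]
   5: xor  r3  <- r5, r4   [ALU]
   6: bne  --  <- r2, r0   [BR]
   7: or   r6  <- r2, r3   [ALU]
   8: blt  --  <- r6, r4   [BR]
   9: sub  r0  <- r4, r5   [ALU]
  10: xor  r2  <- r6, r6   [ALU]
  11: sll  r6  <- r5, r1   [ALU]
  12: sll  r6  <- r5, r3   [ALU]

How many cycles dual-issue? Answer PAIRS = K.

PAIRS = 5

0. add/sub @i0+i1  | pair
1. st @i2  | no-port MEM/MEM
2. ld/sll @i3+i4  | pair
3. xor/bne @i5+i6  | pair
4. or @i7  | RAW r6
5. blt/sub @i8+i9  | pair
6. xor/sll @i10+i11  | pair
7. sll @i12  | tail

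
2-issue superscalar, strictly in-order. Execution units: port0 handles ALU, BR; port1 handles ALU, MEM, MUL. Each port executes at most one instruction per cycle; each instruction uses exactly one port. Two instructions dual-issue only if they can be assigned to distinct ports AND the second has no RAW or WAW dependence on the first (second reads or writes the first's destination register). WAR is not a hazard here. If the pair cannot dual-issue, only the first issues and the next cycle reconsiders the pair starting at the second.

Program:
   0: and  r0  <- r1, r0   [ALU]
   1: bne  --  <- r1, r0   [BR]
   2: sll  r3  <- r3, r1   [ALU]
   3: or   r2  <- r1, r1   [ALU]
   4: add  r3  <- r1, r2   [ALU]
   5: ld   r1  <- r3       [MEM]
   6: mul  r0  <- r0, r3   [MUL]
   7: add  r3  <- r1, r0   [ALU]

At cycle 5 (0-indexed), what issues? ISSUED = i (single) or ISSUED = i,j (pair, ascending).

ISSUED = 6

t=0 i0:and ; RAW r0
t=1 i1/i2:bne;sll ; 2-wide
t=2 i3:or ; RAW r2
t=3 i4:add ; RAW r3
t=4 i5:ld ; no-port MEM/MUL
t=5 i6:mul ; RAW r0
t=6 i7:add ; tail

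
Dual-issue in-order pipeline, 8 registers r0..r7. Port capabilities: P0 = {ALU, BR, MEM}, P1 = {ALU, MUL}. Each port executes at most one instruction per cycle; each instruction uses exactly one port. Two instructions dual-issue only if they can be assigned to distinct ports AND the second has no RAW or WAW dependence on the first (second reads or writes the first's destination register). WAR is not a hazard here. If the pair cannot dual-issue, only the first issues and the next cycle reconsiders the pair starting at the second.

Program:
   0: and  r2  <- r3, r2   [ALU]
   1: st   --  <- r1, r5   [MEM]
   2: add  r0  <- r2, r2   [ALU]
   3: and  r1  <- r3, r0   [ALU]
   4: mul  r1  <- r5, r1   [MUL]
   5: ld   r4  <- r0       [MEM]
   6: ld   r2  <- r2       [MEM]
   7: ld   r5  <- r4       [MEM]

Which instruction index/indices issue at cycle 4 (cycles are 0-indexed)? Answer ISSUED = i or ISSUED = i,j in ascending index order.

ISSUED = 6

0. and.ALU st.MEM @i0&i1  | 2-wide
1. add.ALU @i2  | RAW r0
2. and.ALU @i3  | RAW+WAW r1
3. mul.MUL ld.MEM @i4&i5  | 2-wide
4. ld.MEM @i6  | no-port MEM/MEM
5. ld.MEM @i7  | tail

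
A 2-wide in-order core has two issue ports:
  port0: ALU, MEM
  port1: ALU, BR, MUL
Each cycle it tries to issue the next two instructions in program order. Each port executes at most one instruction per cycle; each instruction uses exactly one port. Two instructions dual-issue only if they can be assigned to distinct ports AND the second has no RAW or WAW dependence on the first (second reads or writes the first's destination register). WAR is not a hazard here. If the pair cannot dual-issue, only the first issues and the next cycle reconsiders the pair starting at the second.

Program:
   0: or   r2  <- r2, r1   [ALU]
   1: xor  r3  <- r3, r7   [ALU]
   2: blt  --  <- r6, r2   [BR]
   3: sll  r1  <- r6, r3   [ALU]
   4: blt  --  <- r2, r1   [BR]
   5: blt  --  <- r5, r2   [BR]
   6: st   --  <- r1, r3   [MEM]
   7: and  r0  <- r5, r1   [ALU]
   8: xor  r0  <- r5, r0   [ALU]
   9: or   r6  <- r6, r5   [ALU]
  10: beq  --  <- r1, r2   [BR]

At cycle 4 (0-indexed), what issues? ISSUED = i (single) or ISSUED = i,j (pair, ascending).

#0 head=0: or.ALU/xor.ALU i0/i1 dual
#1 head=2: blt.BR/sll.ALU i2/i3 dual
#2 head=4: blt.BR i4 no-port BR/BR
#3 head=5: blt.BR/st.MEM i5/i6 dual
#4 head=7: and.ALU i7 RAW+WAW r0
#5 head=8: xor.ALU/or.ALU i8/i9 dual
#6 head=10: beq.BR i10 tail

ISSUED = 7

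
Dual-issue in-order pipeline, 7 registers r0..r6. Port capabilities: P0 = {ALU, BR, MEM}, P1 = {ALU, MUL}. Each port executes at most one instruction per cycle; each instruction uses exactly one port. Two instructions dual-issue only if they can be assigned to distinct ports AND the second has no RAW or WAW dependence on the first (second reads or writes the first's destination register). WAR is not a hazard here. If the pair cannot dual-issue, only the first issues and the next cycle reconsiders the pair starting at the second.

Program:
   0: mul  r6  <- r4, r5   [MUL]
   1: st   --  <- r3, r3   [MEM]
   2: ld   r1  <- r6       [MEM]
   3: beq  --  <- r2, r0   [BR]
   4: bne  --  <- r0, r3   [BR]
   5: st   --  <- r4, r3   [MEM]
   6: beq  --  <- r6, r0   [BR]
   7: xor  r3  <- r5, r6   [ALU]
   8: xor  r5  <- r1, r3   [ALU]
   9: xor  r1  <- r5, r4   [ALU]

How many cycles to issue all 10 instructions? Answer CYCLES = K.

t=0 i0&i1:mul;st ; dual
t=1 i2:ld ; no-port MEM/BR
t=2 i3:beq ; no-port BR/BR
t=3 i4:bne ; no-port BR/MEM
t=4 i5:st ; no-port MEM/BR
t=5 i6&i7:beq;xor ; dual
t=6 i8:xor ; RAW r5
t=7 i9:xor ; tail

CYCLES = 8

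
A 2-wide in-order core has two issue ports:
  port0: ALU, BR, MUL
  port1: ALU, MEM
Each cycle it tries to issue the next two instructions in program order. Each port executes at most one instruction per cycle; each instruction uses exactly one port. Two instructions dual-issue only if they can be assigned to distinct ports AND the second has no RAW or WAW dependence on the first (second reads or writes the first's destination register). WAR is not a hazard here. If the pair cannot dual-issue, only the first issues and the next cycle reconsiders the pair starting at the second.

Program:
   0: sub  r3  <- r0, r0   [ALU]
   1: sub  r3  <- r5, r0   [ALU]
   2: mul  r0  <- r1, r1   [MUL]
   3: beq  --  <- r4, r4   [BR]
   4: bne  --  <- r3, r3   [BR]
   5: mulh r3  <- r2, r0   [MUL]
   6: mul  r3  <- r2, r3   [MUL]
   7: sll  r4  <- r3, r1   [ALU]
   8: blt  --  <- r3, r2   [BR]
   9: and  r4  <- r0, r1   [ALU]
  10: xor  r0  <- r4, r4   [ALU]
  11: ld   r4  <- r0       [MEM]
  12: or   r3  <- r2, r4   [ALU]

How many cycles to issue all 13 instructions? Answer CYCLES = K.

CYCLES = 11

  cy0 -> i0 (sub.ALU) WAW r3
  cy1 -> i1/i2 (sub.ALU mul.MUL) dual
  cy2 -> i3 (beq.BR) no-port BR/BR
  cy3 -> i4 (bne.BR) no-port BR/MUL
  cy4 -> i5 (mulh.MUL) no-port MUL/MUL
  cy5 -> i6 (mul.MUL) RAW r3
  cy6 -> i7/i8 (sll.ALU blt.BR) dual
  cy7 -> i9 (and.ALU) RAW r4
  cy8 -> i10 (xor.ALU) RAW r0
  cy9 -> i11 (ld.MEM) RAW r4
  cy10 -> i12 (or.ALU) tail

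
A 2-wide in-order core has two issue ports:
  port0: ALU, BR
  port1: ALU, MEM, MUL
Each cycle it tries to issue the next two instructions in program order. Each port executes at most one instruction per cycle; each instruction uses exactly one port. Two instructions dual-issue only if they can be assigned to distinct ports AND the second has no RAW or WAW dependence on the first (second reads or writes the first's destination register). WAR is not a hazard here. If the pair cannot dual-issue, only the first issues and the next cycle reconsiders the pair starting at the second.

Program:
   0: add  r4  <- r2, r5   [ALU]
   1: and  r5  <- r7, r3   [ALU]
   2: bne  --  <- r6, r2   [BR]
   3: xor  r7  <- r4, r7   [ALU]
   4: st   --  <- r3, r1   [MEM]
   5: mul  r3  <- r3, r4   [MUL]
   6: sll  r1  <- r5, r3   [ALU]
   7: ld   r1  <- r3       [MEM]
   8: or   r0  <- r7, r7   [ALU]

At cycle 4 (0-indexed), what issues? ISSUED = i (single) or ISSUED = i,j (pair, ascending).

c0: i0+i1 add+and  dual
c1: i2+i3 bne+xor  dual
c2: i4 st  no-port MEM/MUL
c3: i5 mul  RAW r3
c4: i6 sll  WAW r1
c5: i7+i8 ld+or  dual

ISSUED = 6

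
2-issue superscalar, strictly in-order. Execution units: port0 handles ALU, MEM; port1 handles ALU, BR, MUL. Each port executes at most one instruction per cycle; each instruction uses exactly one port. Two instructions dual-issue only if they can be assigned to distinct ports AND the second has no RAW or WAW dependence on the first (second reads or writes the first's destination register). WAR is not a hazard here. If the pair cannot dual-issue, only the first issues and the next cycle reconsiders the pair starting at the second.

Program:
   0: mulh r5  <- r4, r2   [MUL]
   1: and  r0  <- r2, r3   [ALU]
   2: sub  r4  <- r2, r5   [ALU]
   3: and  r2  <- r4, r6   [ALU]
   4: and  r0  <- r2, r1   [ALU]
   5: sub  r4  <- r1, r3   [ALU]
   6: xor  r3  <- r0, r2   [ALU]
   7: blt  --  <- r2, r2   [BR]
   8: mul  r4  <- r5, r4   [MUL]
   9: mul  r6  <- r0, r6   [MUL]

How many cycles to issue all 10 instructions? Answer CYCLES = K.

CYCLES = 7

c0: i0/i1 mulh.MUL;and.ALU  dual
c1: i2 sub.ALU  RAW r4
c2: i3 and.ALU  RAW r2
c3: i4/i5 and.ALU;sub.ALU  dual
c4: i6/i7 xor.ALU;blt.BR  dual
c5: i8 mul.MUL  no-port MUL/MUL
c6: i9 mul.MUL  tail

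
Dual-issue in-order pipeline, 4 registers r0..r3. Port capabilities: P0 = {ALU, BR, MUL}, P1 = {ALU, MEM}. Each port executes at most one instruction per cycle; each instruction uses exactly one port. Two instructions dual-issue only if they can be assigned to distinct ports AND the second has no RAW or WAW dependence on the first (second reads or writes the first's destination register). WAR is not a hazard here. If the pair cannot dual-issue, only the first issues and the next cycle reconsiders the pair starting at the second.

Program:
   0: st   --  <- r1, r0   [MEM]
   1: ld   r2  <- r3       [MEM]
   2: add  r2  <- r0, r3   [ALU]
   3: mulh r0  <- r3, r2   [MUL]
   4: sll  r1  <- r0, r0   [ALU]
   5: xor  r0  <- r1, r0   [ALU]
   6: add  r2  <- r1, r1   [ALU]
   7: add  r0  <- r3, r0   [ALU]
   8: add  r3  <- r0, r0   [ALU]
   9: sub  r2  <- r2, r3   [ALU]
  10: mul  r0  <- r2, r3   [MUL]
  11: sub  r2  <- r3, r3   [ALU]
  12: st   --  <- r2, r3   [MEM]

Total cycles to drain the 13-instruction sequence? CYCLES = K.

CYCLES = 11

c0: i0 st  no-port MEM/MEM
c1: i1 ld  WAW r2
c2: i2 add  RAW r2
c3: i3 mulh  RAW r0
c4: i4 sll  RAW r1
c5: i5/i6 xor+add  dual
c6: i7 add  RAW r0
c7: i8 add  RAW r3
c8: i9 sub  RAW r2
c9: i10/i11 mul+sub  dual
c10: i12 st  tail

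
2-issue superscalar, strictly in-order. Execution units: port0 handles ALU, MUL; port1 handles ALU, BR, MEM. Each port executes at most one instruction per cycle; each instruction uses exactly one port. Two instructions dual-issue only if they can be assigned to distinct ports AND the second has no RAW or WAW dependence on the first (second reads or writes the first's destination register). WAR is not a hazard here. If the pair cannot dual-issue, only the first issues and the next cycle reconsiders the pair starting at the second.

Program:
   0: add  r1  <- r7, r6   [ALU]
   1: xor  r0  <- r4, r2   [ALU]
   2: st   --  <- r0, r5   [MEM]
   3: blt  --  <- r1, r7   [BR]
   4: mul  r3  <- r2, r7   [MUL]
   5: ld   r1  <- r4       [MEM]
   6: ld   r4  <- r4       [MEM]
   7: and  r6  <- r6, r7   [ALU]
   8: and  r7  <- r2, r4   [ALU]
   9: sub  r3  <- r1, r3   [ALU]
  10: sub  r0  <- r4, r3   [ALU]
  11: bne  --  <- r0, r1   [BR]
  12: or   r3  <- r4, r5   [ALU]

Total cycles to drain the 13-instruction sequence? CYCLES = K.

CYCLES = 8

t=0 i0/i1:add/xor ; dual
t=1 i2:st ; no-port MEM/BR
t=2 i3/i4:blt/mul ; dual
t=3 i5:ld ; no-port MEM/MEM
t=4 i6/i7:ld/and ; dual
t=5 i8/i9:and/sub ; dual
t=6 i10:sub ; RAW r0
t=7 i11/i12:bne/or ; dual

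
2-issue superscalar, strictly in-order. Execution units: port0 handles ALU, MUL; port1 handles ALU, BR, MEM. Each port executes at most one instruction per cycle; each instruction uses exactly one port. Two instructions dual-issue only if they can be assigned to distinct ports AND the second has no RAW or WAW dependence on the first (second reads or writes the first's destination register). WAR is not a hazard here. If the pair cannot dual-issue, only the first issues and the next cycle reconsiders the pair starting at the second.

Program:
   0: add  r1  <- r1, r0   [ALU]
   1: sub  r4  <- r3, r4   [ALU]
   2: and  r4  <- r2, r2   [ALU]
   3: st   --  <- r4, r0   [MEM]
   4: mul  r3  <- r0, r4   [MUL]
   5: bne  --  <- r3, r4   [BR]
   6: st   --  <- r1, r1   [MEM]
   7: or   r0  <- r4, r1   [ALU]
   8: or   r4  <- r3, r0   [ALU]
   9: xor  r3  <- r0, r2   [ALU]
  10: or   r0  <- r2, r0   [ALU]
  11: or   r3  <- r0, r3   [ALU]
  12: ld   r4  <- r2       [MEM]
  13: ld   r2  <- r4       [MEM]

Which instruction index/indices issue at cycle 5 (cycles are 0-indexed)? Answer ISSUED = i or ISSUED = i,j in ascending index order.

ISSUED = 8,9

  cy0 -> i0,i1 (add sub) pair
  cy1 -> i2 (and) RAW r4
  cy2 -> i3,i4 (st mul) pair
  cy3 -> i5 (bne) no-port BR/MEM
  cy4 -> i6,i7 (st or) pair
  cy5 -> i8,i9 (or xor) pair
  cy6 -> i10 (or) RAW r0
  cy7 -> i11,i12 (or ld) pair
  cy8 -> i13 (ld) tail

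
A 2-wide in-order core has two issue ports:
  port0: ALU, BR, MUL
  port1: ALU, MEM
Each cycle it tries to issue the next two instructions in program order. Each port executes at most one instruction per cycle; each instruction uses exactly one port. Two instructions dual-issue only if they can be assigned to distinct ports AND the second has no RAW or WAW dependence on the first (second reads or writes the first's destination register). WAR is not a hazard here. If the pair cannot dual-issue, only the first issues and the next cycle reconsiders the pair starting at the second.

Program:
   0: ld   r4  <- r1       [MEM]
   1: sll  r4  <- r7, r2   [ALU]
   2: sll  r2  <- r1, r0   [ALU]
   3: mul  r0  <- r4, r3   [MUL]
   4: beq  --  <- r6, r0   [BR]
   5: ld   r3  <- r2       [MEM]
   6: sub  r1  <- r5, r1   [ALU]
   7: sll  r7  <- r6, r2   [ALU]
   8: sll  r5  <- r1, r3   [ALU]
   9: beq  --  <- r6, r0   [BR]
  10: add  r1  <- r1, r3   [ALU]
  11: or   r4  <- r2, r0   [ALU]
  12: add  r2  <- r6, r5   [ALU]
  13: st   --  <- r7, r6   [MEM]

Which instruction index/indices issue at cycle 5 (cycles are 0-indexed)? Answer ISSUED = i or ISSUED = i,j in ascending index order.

c0: i0 ld.MEM  WAW r4
c1: i1/i2 sll.ALU+sll.ALU  pair
c2: i3 mul.MUL  no-port MUL/BR
c3: i4/i5 beq.BR+ld.MEM  pair
c4: i6/i7 sub.ALU+sll.ALU  pair
c5: i8/i9 sll.ALU+beq.BR  pair
c6: i10/i11 add.ALU+or.ALU  pair
c7: i12/i13 add.ALU+st.MEM  pair

ISSUED = 8,9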